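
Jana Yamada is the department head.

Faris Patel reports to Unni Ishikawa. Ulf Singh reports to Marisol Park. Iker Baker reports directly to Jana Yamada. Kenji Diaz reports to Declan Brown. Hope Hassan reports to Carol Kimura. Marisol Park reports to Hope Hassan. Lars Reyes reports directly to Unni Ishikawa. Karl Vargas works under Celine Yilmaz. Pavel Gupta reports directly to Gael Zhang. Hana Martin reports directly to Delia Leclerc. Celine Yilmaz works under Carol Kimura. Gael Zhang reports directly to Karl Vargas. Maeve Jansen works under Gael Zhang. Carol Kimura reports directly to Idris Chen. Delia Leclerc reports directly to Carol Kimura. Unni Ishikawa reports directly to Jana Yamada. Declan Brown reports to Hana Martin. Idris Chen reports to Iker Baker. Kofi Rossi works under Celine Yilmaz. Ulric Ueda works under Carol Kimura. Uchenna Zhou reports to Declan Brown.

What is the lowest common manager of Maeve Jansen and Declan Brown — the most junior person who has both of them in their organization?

Carol Kimura

Maeve Jansen's chain of managers is Gael Zhang, Karl Vargas, Celine Yilmaz, Carol Kimura, Idris Chen, Iker Baker, Jana Yamada. Declan Brown's chain of managers is Hana Martin, Delia Leclerc, Carol Kimura, Idris Chen, Iker Baker, Jana Yamada. The first manager that appears in both chains is Carol Kimura.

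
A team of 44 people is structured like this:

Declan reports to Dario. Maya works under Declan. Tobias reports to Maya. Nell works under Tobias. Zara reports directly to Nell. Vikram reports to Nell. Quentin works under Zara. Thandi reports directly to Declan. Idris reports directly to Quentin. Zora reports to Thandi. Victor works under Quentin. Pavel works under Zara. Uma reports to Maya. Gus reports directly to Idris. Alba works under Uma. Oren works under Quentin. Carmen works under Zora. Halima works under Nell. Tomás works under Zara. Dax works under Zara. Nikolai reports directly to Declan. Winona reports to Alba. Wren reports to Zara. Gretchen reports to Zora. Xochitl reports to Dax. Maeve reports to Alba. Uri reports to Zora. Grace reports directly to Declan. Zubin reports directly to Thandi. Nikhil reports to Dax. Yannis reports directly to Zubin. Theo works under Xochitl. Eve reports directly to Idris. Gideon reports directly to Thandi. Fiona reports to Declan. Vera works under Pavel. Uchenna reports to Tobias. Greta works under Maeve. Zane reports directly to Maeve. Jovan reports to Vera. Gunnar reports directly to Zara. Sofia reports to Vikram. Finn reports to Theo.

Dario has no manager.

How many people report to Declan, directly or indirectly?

Declan directly manages Maya, Thandi, Nikolai, Grace, Fiona. Under Maya: Uma, Alba, Maeve, Zane, Greta, Winona, Tobias, Uchenna, Nell, Halima, Vikram, Sofia, Zara, Gunnar, Wren, Dax, Nikhil, Xochitl, Theo, Finn, Tomás, Pavel, Vera, Jovan, Quentin, Oren, Victor, Idris, Eve, Gus (30). Under Thandi: Gideon, Zubin, Yannis, Zora, Uri, Gretchen, Carmen (7). Nikolai has no reports. Grace has no reports. Fiona has no reports. So Declan's organization is 5 direct reports plus everyone under them: 31 + 8 + 1 + 1 + 1 = 42.

42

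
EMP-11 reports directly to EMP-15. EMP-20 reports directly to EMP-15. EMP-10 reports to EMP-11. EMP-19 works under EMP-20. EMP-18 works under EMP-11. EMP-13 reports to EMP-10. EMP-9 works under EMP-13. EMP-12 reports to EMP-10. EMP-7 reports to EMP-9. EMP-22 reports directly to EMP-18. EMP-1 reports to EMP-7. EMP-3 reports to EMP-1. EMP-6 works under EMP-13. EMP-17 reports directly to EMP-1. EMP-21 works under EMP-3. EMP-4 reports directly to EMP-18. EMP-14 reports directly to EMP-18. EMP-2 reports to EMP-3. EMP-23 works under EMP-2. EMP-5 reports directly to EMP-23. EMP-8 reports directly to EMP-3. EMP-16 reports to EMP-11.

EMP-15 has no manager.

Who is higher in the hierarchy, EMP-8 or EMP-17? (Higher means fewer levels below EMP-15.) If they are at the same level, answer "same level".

EMP-8 is 8 levels below EMP-15; EMP-17 is 7. EMP-17 is higher.

EMP-17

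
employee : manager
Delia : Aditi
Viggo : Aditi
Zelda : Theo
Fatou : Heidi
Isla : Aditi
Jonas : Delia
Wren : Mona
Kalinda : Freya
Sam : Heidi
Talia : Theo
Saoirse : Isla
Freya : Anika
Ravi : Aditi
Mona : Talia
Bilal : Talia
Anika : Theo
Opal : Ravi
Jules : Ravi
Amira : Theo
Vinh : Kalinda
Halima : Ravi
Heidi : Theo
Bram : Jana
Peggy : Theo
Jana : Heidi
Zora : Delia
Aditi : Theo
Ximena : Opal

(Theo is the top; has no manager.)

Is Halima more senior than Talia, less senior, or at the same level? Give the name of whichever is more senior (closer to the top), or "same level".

Halima is 3 levels below Theo; Talia is 1. Talia is higher.

Talia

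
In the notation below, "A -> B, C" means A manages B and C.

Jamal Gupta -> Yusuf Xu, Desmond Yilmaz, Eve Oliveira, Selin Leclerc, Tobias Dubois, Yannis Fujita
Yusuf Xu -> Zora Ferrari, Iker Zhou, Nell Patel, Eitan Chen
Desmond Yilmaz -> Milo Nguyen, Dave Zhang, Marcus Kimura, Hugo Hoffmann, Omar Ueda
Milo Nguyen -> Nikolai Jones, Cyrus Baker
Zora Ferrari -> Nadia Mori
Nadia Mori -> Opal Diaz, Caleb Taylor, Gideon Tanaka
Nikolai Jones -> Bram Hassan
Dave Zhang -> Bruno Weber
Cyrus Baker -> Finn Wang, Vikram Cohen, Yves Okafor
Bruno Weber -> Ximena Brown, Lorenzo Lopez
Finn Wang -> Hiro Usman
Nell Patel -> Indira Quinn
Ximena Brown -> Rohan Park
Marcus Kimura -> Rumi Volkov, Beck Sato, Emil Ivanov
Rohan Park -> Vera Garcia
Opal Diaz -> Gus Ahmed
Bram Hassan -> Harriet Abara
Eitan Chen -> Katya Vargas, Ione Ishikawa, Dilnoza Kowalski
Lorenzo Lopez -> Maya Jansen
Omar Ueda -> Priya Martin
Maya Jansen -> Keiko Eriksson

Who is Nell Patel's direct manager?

Yusuf Xu

Nell Patel reports directly to Yusuf Xu.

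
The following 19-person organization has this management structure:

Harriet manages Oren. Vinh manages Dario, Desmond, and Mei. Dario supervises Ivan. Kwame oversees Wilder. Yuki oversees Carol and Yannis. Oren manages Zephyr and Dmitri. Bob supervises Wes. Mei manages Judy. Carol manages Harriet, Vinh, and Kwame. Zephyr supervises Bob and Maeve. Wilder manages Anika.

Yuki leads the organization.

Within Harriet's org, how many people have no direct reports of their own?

3

The people in Harriet's organization with no one reporting to them are Dmitri, Maeve, Wes. That is 3.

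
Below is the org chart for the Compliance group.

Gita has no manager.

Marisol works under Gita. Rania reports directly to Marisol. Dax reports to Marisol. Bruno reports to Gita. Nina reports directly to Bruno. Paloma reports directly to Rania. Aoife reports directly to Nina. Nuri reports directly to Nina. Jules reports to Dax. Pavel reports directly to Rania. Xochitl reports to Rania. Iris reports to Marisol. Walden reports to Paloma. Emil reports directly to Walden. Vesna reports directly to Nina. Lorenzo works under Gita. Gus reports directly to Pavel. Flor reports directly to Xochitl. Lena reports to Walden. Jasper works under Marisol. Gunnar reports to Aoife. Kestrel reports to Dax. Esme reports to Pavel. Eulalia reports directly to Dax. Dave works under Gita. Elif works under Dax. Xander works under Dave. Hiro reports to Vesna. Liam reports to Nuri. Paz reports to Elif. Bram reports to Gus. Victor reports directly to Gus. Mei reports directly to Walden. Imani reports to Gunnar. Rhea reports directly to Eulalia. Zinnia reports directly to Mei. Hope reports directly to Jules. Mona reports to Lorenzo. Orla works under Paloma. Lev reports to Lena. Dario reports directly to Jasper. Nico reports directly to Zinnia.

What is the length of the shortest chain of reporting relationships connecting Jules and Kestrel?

2

Jules is 1 level below Dax, and Kestrel is 1 level below Dax (their lowest common manager). The shortest path runs up from Jules to Dax and back down to Kestrel: 1 + 1 = 2 links.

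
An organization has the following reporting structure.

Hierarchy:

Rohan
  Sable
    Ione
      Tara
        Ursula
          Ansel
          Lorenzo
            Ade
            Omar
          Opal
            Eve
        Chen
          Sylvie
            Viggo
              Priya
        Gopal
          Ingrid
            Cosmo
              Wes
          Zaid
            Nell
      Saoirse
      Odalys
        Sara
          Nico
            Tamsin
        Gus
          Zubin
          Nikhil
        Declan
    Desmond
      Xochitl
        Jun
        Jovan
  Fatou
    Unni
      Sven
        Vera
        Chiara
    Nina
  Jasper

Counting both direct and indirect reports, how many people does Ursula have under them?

6

Ursula directly manages Ansel, Lorenzo, Opal. Ansel has no reports. Under Lorenzo: Omar, Ade (2). Under Opal: Eve (1). So Ursula's organization is 3 direct reports plus everyone under them: 1 + 3 + 2 = 6.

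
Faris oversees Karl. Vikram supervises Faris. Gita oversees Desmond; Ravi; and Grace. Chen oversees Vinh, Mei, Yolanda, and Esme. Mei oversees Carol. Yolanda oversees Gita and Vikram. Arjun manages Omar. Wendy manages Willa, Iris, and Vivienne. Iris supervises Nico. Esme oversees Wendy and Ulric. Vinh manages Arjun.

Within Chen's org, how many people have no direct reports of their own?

The people in Chen's organization with no one reporting to them are Carol, Ulric, Vivienne, Nico, Willa, Karl, Grace, Ravi, Desmond, Omar. That is 10.

10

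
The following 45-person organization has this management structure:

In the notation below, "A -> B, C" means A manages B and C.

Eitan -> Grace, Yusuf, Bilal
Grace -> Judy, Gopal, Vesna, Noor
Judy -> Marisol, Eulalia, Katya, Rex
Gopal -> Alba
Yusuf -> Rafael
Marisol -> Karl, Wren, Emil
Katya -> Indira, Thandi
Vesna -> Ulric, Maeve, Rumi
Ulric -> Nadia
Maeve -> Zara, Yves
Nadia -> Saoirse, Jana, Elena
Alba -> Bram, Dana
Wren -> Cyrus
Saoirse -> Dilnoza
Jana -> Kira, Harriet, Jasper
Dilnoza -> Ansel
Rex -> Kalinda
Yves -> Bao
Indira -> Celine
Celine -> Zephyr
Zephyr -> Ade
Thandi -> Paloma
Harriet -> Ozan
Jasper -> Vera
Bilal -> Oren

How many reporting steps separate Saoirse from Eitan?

Chain from Saoirse up to Eitan: Saoirse → Nadia → Ulric → Vesna → Grace → Eitan. That is 5 steps up, so Saoirse is 5 levels below Eitan.

5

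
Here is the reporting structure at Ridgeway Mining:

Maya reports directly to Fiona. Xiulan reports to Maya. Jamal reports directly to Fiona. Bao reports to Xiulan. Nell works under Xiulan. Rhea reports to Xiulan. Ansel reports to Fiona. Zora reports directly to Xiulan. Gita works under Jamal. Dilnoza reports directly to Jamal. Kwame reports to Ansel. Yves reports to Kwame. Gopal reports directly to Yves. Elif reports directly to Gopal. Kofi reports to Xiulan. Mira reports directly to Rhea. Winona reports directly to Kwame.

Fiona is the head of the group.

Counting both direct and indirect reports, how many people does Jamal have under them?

2

Jamal directly manages Gita, Dilnoza. Gita has no reports. Dilnoza has no reports. So Jamal's organization is 2 direct reports plus everyone under them: 1 + 1 = 2.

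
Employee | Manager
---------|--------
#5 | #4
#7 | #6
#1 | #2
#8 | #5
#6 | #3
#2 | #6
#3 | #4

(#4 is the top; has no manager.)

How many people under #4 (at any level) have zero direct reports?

The people in #4's organization with no one reporting to them are #8, #1, #7. That is 3.

3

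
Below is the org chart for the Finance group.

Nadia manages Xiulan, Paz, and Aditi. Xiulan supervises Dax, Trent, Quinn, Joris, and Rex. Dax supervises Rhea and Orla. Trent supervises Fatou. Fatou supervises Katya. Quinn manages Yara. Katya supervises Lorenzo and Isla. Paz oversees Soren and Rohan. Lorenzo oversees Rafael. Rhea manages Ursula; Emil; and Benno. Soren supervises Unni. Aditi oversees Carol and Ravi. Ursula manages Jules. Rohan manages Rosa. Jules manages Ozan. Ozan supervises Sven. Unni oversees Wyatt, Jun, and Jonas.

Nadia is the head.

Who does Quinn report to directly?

Xiulan

Quinn reports directly to Xiulan.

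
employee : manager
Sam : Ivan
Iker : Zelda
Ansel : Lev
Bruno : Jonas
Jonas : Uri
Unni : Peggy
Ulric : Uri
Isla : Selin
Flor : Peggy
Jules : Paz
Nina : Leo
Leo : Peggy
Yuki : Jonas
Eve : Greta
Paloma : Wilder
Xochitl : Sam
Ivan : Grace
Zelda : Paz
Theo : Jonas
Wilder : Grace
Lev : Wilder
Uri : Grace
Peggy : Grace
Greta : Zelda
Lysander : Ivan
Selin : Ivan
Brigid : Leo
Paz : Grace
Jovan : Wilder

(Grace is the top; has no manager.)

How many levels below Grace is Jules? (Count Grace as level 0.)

Chain from Jules up to Grace: Jules → Paz → Grace. That is 2 steps up, so Jules is 2 levels below Grace.

2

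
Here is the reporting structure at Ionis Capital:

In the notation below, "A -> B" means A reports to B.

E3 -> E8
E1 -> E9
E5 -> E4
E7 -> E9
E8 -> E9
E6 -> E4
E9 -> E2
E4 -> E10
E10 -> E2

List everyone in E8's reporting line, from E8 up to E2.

E8 -> E9 -> E2

E8 reports to E9. E9 reports to E2. E2 is at the top.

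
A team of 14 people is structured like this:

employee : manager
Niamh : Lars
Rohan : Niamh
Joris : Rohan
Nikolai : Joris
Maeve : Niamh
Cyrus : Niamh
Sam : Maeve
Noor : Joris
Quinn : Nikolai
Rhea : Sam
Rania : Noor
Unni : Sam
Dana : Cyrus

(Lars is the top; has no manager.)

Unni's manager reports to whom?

Maeve

Unni reports to Sam, and Sam reports to Maeve. So Unni's skip-level manager is Maeve.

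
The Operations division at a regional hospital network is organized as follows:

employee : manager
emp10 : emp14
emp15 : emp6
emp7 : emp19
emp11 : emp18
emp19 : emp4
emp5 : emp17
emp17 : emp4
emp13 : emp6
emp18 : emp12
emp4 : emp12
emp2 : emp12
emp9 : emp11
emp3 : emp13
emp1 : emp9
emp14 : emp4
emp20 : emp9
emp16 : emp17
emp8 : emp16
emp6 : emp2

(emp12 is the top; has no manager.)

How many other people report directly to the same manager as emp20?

1

emp20 reports to emp9. emp9's other direct reports are emp1 — 1 peer.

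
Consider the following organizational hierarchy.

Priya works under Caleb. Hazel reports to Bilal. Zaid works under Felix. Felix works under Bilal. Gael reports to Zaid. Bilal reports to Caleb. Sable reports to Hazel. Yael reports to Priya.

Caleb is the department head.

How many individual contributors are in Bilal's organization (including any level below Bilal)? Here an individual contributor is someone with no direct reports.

2

The people in Bilal's organization with no one reporting to them are Sable, Gael. That is 2.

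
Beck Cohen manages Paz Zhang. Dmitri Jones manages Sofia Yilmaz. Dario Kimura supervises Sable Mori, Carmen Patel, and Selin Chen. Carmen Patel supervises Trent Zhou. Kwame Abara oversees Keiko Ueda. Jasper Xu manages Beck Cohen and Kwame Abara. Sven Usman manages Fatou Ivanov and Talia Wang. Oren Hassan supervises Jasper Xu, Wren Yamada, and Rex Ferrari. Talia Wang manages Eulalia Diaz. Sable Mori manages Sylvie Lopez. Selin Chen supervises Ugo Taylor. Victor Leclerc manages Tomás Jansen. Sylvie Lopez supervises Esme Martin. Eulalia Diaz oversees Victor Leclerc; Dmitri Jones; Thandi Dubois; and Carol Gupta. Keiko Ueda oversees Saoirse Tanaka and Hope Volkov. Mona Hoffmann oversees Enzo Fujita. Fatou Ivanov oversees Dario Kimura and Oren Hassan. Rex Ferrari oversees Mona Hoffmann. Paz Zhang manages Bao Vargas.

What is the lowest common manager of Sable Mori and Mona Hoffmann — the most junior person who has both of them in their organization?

Fatou Ivanov

Sable Mori's chain of managers is Dario Kimura, Fatou Ivanov, Sven Usman. Mona Hoffmann's chain of managers is Rex Ferrari, Oren Hassan, Fatou Ivanov, Sven Usman. The first manager that appears in both chains is Fatou Ivanov.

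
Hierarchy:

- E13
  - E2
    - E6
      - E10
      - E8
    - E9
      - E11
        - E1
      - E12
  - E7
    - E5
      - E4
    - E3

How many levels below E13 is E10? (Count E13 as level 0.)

3

Chain from E10 up to E13: E10 → E6 → E2 → E13. That is 3 steps up, so E10 is 3 levels below E13.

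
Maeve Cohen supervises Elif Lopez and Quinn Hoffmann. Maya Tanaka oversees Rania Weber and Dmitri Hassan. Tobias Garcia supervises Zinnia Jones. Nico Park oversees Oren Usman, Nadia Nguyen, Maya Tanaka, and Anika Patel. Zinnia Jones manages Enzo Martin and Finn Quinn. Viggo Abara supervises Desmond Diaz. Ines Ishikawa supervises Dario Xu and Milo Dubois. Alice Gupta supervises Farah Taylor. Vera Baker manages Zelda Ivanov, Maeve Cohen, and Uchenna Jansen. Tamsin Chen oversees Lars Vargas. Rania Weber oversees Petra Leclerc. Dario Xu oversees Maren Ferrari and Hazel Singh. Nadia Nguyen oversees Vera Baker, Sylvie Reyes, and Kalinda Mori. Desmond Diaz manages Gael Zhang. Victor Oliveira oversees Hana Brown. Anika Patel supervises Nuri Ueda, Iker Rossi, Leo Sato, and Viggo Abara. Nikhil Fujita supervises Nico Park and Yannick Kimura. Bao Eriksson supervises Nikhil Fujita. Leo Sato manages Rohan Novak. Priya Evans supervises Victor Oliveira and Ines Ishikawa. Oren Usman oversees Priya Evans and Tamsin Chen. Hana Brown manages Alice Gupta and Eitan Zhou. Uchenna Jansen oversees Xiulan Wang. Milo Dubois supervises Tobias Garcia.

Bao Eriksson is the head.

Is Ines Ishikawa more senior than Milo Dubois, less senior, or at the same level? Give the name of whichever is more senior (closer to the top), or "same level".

Ines Ishikawa is 5 levels below Bao Eriksson; Milo Dubois is 6. Ines Ishikawa is higher.

Ines Ishikawa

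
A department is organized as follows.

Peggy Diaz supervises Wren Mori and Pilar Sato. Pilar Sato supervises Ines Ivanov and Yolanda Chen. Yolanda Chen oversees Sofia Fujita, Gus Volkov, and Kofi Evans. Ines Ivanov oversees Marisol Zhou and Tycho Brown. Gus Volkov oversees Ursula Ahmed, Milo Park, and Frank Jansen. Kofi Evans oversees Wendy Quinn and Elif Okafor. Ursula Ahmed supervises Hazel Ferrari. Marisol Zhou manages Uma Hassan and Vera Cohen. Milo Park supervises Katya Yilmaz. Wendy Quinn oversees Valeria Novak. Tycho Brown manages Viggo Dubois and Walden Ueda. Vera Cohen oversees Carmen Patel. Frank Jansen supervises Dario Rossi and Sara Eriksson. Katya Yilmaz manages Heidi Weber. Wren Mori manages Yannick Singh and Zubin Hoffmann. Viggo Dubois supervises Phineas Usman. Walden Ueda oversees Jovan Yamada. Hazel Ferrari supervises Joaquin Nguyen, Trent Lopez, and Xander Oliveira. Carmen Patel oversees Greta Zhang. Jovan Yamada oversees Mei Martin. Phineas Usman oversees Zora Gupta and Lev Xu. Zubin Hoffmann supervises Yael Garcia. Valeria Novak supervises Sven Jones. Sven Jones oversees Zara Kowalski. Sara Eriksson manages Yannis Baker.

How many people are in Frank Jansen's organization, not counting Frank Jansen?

Frank Jansen directly manages Dario Rossi, Sara Eriksson. Dario Rossi has no reports. Under Sara Eriksson: Yannis Baker (1). So Frank Jansen's organization is 2 direct reports plus everyone under them: 1 + 2 = 3.

3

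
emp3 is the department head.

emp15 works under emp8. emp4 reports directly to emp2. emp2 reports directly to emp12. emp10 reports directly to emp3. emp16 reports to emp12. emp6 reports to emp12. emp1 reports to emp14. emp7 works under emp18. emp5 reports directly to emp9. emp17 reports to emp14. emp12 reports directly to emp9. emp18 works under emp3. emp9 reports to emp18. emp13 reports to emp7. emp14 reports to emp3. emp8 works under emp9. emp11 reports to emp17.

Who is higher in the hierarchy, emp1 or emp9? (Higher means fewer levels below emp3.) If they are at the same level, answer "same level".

Both emp1 and emp9 are 2 levels below emp3.

same level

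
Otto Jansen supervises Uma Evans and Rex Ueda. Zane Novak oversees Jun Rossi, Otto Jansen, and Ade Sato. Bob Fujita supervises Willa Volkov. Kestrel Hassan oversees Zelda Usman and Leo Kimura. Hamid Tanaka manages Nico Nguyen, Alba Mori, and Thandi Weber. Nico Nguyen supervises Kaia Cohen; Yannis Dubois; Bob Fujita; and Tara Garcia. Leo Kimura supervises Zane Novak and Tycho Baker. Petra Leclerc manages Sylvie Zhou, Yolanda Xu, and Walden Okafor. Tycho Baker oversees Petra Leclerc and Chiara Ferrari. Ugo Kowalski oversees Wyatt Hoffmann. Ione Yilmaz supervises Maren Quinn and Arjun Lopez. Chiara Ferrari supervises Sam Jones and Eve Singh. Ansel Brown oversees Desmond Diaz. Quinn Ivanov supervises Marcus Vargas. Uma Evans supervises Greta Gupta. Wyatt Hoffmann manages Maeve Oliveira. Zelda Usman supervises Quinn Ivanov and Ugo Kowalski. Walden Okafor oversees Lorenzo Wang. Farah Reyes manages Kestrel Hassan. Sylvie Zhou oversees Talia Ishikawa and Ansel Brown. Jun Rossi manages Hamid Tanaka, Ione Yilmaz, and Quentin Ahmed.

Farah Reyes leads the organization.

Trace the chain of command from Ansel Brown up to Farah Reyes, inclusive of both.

Ansel Brown -> Sylvie Zhou -> Petra Leclerc -> Tycho Baker -> Leo Kimura -> Kestrel Hassan -> Farah Reyes

Ansel Brown reports to Sylvie Zhou. Sylvie Zhou reports to Petra Leclerc. Petra Leclerc reports to Tycho Baker. Tycho Baker reports to Leo Kimura. Leo Kimura reports to Kestrel Hassan. Kestrel Hassan reports to Farah Reyes. Farah Reyes is at the top.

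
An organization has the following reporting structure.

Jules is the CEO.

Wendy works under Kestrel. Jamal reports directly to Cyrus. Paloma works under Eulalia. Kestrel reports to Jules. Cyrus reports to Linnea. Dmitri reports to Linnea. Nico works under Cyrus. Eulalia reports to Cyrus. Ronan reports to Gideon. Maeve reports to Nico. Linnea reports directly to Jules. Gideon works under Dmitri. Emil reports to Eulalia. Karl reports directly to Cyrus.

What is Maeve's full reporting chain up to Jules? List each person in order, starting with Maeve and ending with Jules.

Maeve reports to Nico. Nico reports to Cyrus. Cyrus reports to Linnea. Linnea reports to Jules. Jules is at the top.

Maeve -> Nico -> Cyrus -> Linnea -> Jules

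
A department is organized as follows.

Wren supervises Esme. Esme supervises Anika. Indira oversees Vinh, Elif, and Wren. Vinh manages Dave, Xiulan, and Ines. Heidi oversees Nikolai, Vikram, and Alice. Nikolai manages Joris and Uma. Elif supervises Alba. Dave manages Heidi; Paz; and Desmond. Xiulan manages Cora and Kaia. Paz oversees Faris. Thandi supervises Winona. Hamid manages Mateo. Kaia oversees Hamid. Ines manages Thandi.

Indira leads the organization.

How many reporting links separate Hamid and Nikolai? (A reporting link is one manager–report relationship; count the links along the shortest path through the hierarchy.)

6

Hamid is 3 levels below Vinh, and Nikolai is 3 levels below Vinh (their lowest common manager). The shortest path runs up from Hamid to Vinh and back down to Nikolai: 3 + 3 = 6 links.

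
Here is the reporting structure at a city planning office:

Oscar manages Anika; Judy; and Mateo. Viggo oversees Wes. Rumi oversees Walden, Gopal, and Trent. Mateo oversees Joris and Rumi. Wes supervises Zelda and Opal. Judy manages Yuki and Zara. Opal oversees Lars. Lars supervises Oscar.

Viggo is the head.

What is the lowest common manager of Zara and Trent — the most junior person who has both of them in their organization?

Zara's chain of managers is Judy, Oscar, Lars, Opal, Wes, Viggo. Trent's chain of managers is Rumi, Mateo, Oscar, Lars, Opal, Wes, Viggo. The first manager that appears in both chains is Oscar.

Oscar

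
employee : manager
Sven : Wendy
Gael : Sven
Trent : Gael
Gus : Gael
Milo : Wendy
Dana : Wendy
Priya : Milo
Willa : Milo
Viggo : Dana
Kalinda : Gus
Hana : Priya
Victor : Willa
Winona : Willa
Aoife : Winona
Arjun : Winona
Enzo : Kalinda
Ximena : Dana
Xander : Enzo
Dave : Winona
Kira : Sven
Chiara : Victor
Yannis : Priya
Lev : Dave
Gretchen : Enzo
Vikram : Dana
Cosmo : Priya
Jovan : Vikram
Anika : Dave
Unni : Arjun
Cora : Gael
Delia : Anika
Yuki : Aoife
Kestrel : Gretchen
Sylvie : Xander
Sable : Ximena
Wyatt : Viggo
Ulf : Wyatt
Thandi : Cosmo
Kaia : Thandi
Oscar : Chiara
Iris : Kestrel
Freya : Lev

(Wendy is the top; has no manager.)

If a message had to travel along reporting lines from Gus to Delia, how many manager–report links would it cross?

Gus is 3 levels below Wendy, and Delia is 6 levels below Wendy (their lowest common manager). The shortest path runs up from Gus to Wendy and back down to Delia: 3 + 6 = 9 links.

9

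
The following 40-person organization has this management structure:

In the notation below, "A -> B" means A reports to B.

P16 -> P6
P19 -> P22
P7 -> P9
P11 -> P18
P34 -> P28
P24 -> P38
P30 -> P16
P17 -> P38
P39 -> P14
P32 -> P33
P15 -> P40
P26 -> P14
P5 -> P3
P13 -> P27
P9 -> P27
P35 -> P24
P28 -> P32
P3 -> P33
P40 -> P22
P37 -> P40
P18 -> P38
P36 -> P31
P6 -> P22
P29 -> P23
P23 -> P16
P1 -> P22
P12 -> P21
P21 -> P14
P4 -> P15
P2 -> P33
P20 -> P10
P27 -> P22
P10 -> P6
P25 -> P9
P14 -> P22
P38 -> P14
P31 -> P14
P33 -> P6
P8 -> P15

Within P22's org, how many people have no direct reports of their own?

The people in P22's organization with no one reporting to them are P1, P37, P4, P8, P20, P29, P30, P5, P34, P2, P19, P39, P36, P17, P11, P35, P12, P26, P13, P25, P7. That is 21.

21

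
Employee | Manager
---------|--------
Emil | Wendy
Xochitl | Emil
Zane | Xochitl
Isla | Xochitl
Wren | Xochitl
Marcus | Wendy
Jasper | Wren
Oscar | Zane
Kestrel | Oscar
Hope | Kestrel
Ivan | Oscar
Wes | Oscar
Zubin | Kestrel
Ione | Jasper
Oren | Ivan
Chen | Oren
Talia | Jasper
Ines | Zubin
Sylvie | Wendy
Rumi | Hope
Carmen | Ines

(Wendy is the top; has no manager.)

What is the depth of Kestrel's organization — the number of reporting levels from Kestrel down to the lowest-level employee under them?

3

The longest chain under Kestrel runs Kestrel → Zubin → Ines → Carmen, which is 3 levels below Kestrel.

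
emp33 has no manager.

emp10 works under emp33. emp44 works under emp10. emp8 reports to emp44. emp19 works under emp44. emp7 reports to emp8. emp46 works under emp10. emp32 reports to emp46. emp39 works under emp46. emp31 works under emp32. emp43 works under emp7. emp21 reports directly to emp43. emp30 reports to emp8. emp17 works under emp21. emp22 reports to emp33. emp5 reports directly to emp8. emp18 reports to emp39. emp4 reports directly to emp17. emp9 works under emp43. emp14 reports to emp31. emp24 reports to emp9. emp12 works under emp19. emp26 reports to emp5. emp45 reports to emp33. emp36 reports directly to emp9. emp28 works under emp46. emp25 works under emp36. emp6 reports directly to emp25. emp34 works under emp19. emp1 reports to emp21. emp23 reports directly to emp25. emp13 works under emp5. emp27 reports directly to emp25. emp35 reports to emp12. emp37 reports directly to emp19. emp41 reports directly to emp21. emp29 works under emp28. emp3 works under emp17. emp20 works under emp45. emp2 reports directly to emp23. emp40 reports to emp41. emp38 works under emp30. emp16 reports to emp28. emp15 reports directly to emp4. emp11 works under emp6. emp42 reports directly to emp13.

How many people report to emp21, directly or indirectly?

emp21 directly manages emp17, emp1, emp41. Under emp17: emp3, emp4, emp15 (3). emp1 has no reports. Under emp41: emp40 (1). So emp21's organization is 3 direct reports plus everyone under them: 4 + 1 + 2 = 7.

7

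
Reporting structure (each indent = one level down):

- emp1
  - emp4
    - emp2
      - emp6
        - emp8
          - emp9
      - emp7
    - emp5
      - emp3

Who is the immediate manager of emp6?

emp6 reports directly to emp2.

emp2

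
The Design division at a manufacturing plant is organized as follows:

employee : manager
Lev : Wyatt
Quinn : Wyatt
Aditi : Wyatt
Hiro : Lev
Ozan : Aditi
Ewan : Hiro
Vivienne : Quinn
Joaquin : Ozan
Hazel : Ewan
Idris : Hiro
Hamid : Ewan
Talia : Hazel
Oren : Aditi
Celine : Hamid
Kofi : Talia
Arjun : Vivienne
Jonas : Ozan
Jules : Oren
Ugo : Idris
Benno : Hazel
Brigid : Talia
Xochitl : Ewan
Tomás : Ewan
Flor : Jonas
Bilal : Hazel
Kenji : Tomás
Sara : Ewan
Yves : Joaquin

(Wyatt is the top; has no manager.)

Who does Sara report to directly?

Sara reports directly to Ewan.

Ewan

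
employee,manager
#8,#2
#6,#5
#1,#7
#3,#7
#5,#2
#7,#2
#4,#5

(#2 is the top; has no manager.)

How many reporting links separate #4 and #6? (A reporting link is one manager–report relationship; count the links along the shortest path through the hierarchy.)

#4 is 1 level below #5, and #6 is 1 level below #5 (their lowest common manager). The shortest path runs up from #4 to #5 and back down to #6: 1 + 1 = 2 links.

2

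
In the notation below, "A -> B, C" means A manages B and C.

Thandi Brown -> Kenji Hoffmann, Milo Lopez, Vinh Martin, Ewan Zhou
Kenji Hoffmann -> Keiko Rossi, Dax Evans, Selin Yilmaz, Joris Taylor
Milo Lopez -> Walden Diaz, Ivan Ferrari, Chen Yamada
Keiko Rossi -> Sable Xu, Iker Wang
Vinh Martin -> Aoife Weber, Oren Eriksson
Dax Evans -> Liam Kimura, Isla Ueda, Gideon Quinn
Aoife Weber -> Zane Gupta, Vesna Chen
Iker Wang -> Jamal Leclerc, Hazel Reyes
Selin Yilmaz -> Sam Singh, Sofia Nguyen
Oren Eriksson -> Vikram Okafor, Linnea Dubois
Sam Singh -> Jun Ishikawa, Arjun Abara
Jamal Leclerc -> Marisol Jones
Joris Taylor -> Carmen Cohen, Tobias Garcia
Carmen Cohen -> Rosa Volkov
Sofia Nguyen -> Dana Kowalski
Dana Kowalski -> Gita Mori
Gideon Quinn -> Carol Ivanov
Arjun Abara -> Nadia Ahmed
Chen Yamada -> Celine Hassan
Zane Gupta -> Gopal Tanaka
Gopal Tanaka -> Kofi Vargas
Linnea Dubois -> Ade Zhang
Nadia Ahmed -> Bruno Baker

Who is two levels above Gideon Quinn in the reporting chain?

Kenji Hoffmann

Gideon Quinn reports to Dax Evans, and Dax Evans reports to Kenji Hoffmann. So Gideon Quinn's skip-level manager is Kenji Hoffmann.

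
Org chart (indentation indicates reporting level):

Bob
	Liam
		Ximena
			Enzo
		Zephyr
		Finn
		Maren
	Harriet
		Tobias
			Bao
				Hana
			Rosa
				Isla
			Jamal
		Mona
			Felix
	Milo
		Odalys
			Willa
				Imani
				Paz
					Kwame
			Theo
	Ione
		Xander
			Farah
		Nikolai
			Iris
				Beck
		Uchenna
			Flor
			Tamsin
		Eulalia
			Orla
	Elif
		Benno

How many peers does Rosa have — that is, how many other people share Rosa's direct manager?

2

Rosa reports to Tobias. Tobias's other direct reports are Bao, Jamal — 2 peers.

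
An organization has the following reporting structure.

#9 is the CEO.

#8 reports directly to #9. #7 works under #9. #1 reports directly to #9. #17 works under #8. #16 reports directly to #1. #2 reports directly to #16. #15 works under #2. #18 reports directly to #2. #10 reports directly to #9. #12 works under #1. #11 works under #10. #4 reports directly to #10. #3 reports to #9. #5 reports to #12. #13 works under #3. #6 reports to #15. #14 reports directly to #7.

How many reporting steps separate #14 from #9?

Chain from #14 up to #9: #14 → #7 → #9. That is 2 steps up, so #14 is 2 levels below #9.

2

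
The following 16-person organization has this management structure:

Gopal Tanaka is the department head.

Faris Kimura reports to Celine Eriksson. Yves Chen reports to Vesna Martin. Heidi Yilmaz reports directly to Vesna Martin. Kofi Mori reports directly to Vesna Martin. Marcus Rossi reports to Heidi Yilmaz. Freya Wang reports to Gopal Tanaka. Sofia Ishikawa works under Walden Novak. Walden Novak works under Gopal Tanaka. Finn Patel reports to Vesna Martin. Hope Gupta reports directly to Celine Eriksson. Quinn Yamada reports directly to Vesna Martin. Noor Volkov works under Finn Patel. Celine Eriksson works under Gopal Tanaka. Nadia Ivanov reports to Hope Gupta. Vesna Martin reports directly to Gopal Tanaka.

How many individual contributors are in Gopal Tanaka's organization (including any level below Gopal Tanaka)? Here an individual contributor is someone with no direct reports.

The people in Gopal Tanaka's organization with no one reporting to them are Freya Wang, Nadia Ivanov, Faris Kimura, Sofia Ishikawa, Kofi Mori, Quinn Yamada, Yves Chen, Marcus Rossi, Noor Volkov. That is 9.

9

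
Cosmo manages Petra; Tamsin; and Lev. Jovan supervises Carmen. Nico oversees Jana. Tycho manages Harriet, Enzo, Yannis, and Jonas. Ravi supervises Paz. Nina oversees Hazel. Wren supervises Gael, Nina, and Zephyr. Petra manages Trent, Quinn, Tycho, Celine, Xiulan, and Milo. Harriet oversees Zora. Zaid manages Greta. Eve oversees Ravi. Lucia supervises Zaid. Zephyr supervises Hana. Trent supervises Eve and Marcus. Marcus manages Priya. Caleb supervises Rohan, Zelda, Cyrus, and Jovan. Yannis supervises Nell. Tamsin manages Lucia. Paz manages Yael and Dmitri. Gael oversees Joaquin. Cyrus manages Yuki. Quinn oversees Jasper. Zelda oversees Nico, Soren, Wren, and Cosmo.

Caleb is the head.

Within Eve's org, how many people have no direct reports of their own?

The people in Eve's organization with no one reporting to them are Dmitri, Yael. That is 2.

2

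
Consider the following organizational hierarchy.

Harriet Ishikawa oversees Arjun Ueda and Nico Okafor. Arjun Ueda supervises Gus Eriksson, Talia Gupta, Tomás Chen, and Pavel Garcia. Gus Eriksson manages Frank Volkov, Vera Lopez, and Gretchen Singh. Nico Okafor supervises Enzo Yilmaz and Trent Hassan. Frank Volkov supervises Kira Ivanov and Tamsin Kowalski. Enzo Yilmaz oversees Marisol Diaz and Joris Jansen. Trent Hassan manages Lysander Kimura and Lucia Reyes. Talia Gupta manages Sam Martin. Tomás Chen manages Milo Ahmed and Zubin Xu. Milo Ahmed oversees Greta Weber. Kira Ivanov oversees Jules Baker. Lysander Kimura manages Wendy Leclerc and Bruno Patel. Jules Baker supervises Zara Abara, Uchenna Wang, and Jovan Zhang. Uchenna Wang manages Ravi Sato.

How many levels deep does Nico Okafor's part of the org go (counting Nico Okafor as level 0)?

3

The longest chain under Nico Okafor runs Nico Okafor → Trent Hassan → Lysander Kimura → Bruno Patel, which is 3 levels below Nico Okafor.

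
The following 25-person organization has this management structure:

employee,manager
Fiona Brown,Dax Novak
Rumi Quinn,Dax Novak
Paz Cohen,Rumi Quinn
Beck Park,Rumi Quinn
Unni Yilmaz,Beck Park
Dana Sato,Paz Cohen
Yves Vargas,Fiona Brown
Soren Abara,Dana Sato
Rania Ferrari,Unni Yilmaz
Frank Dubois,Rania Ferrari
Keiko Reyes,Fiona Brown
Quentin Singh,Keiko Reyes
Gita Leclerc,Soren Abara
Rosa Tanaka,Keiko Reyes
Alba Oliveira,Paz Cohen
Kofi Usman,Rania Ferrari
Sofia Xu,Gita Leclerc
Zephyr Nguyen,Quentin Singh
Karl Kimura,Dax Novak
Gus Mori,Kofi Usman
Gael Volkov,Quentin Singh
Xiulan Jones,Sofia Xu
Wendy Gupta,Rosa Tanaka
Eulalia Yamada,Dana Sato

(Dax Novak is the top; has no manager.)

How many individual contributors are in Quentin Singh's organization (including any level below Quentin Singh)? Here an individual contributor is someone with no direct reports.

The people in Quentin Singh's organization with no one reporting to them are Gael Volkov, Zephyr Nguyen. That is 2.

2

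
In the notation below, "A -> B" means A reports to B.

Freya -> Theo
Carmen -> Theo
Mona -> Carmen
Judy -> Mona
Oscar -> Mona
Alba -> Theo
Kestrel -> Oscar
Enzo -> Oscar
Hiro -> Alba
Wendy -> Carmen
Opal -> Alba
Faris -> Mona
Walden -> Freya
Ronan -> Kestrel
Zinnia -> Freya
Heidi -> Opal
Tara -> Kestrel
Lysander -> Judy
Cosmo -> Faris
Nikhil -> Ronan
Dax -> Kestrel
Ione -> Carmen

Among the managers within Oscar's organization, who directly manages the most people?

Direct-report counts within Oscar's organization: Oscar has 2; Kestrel has 3; Ronan has 1. The largest is 3, held by Kestrel.

Kestrel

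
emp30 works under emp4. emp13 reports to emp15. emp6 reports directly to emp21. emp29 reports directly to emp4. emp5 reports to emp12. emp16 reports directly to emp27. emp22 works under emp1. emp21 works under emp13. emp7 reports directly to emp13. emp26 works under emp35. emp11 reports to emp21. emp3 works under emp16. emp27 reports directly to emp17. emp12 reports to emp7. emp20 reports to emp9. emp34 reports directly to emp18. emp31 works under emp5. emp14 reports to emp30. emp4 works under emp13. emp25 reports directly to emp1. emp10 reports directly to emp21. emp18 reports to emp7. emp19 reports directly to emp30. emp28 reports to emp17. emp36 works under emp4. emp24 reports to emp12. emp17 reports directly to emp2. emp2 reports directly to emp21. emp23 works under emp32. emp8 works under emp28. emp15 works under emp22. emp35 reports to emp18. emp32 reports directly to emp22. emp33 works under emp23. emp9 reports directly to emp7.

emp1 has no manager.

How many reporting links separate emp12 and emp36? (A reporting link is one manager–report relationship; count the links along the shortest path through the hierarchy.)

4

emp12 is 2 levels below emp13, and emp36 is 2 levels below emp13 (their lowest common manager). The shortest path runs up from emp12 to emp13 and back down to emp36: 2 + 2 = 4 links.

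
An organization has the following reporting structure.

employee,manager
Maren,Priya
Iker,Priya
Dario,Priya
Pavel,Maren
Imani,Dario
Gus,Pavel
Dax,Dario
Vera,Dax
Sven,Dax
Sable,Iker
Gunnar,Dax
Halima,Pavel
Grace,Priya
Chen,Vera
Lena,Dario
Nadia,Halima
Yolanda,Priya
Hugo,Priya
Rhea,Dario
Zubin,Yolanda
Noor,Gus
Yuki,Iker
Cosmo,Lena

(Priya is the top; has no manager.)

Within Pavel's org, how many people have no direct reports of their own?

2

The people in Pavel's organization with no one reporting to them are Nadia, Noor. That is 2.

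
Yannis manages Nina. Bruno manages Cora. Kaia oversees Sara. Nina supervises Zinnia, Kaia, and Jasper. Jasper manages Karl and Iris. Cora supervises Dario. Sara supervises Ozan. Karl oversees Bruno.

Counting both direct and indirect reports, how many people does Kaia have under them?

2

Kaia directly manages Sara. Under Sara: Ozan (1). That's 2 in total.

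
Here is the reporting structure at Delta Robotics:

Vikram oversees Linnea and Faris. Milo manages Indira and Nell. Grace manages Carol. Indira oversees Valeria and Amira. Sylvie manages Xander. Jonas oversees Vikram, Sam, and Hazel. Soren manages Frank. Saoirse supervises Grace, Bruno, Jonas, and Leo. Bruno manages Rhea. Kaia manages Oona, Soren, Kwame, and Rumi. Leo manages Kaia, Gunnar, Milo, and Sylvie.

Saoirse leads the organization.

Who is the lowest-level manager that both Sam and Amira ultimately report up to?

Saoirse

Sam's chain of managers is Jonas, Saoirse. Amira's chain of managers is Indira, Milo, Leo, Saoirse. The first manager that appears in both chains is Saoirse.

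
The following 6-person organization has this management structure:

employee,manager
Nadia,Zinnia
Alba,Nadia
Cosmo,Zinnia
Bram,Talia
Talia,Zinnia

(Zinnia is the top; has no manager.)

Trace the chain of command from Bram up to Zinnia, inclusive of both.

Bram -> Talia -> Zinnia

Bram reports to Talia. Talia reports to Zinnia. Zinnia is at the top.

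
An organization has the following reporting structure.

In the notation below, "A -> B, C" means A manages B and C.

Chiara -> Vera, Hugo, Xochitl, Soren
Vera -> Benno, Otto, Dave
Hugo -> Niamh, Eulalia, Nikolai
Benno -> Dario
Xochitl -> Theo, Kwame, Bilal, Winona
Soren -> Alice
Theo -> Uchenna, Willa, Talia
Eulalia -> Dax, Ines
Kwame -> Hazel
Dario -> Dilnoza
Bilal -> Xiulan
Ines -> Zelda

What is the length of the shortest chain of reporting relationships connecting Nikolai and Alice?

Nikolai is 2 levels below Chiara, and Alice is 2 levels below Chiara (their lowest common manager). The shortest path runs up from Nikolai to Chiara and back down to Alice: 2 + 2 = 4 links.

4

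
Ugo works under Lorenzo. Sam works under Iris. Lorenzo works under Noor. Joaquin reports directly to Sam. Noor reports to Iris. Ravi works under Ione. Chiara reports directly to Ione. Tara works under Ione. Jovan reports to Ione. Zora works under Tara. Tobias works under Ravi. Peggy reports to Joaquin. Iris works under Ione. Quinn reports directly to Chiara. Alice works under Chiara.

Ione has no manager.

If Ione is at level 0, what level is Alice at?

2

Chain from Alice up to Ione: Alice → Chiara → Ione. That is 2 steps up, so Alice is 2 levels below Ione.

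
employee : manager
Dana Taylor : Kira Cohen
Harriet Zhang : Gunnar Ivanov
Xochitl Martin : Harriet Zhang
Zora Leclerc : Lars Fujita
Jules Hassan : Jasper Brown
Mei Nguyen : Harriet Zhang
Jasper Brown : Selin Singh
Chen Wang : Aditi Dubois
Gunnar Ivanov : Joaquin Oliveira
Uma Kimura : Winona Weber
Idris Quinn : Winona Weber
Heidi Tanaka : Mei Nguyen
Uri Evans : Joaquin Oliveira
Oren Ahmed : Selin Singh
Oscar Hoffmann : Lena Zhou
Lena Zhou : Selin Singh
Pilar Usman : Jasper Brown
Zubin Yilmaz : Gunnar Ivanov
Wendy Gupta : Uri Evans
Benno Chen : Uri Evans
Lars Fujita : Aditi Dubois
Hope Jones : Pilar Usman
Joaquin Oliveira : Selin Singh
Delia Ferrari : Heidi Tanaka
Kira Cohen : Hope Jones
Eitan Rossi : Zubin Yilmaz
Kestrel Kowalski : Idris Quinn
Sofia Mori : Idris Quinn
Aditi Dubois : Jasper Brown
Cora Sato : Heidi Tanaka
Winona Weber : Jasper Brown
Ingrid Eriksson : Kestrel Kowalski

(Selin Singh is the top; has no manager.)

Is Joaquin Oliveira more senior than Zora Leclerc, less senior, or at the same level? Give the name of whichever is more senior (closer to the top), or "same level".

Joaquin Oliveira

Joaquin Oliveira is 1 level below Selin Singh; Zora Leclerc is 4. Joaquin Oliveira is higher.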